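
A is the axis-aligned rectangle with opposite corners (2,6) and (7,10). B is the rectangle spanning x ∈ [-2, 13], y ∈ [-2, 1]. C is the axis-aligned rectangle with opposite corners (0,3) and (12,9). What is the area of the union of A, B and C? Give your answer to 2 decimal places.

By inclusion–exclusion:
Individual areas: |A| = 20, |B| = 45, |C| = 72.
|A∩B| = 0 (no overlap).
|A∩C|: x∈[2,7], y∈[6,9] → 5·3 = 15.
|B∩C| = 0 (no overlap).
|A∩B∩C| = 0.
|A ∪ B ∪ C| = 137 − 15 + 0 = 122.00.

122.00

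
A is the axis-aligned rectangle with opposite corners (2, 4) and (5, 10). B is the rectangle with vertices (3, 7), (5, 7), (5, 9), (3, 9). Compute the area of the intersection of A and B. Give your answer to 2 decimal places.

4.00

|A∩B|: x∈[3,5], y∈[7,9] → 2·2 = 4.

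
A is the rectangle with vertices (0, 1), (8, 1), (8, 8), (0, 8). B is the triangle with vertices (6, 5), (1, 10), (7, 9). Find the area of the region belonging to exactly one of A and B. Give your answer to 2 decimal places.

|A| = 56, |B| = 12.5, |A∩B| = 5.625.
|A △ B| = |A| + |B| − 2·|A∩B| = 56 + 12.5 − 11.25 = 57.25.

57.25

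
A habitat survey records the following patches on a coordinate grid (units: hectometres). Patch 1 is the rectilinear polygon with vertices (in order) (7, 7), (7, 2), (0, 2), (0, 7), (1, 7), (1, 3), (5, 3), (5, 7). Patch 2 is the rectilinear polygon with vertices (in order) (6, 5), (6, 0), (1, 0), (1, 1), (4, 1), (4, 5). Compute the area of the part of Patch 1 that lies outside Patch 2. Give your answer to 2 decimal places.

15.00

|Patch 1| = 19, |Patch 1∩Patch 2| = 4.
|Patch 1 ∖ Patch 2| = |Patch 1| − |Patch 1∩Patch 2| = 19 − 4 = 15.00.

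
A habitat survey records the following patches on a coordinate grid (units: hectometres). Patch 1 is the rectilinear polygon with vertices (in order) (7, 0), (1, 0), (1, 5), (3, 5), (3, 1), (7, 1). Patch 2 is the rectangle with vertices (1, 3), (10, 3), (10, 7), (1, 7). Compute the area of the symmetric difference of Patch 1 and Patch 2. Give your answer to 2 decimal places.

|Patch 1| = 14, |Patch 2| = 36, |Patch 1∩Patch 2| = 4.
|Patch 1 △ Patch 2| = |Patch 1| + |Patch 2| − 2·|Patch 1∩Patch 2| = 14 + 36 − 8 = 42.00.

42.00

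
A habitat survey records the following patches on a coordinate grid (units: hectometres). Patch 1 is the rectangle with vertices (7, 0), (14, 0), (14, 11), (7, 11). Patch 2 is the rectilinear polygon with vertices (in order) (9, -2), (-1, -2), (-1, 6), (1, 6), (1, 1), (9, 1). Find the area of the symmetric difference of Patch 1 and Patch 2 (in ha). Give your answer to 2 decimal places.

113.00

|Patch 1| = 77, |Patch 2| = 40, |Patch 1∩Patch 2| = 2.
|Patch 1 △ Patch 2| = |Patch 1| + |Patch 2| − 2·|Patch 1∩Patch 2| = 77 + 40 − 4 = 113.00.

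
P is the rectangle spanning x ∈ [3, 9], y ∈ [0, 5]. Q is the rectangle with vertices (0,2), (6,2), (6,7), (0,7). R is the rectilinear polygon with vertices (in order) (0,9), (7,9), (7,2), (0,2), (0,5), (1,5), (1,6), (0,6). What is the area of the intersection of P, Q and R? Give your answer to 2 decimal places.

The intersection is the polygon with vertices (6,5), (6,2), (3,2), (3,5).
By the shoelace formula its area is 9.00.

9.00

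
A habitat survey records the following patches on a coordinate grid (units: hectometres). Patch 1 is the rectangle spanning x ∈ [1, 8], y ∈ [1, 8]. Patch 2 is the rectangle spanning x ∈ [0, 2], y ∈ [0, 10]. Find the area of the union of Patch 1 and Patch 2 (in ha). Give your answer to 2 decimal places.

62.00

By inclusion–exclusion:
Individual areas: |Patch 1| = 49, |Patch 2| = 20.
|Patch 1∩Patch 2|: x∈[1,2], y∈[1,8] → 1·7 = 7.
|Patch 1 ∪ Patch 2| = 69 − 7 = 62.00.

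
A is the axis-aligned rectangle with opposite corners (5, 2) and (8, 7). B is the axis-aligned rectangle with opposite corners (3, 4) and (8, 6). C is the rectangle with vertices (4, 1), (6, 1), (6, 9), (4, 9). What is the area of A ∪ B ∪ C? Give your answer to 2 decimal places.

28.00

By inclusion–exclusion:
Individual areas: |A| = 15, |B| = 10, |C| = 16.
|A∩B|: x∈[5,8], y∈[4,6] → 3·2 = 6.
|A∩C|: x∈[5,6], y∈[2,7] → 1·5 = 5.
|B∩C|: x∈[4,6], y∈[4,6] → 2·2 = 4.
|A∩B∩C| = 2.
|A ∪ B ∪ C| = 41 − 15 + 2 = 28.00.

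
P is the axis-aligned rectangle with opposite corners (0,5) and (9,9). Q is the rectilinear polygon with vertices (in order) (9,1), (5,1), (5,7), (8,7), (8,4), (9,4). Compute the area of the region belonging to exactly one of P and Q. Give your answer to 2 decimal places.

45.00

|P| = 36, |Q| = 21, |P∩Q| = 6.
|P △ Q| = |P| + |Q| − 2·|P∩Q| = 36 + 21 − 12 = 45.00.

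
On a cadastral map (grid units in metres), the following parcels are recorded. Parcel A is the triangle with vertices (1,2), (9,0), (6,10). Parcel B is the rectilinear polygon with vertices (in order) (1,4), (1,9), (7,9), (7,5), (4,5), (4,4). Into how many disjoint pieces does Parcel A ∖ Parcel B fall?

2

Parcel A ∖ Parcel B splits into 2 disjoint pieces (area 24.4167, area 0.4625).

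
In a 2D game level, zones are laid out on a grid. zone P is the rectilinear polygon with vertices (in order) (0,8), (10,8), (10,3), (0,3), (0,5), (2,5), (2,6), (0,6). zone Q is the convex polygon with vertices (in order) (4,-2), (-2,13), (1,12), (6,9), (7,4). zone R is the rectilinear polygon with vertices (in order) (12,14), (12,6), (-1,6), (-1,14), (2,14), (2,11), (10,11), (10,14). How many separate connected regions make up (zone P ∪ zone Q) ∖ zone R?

(zone P ∪ zone Q) ∖ zone R splits into 3 disjoint pieces (area 40.25, area 1.0833, area 0.1333).

3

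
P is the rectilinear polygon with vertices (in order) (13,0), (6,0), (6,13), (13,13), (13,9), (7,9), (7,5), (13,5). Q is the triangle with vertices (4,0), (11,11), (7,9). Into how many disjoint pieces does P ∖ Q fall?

P ∖ Q splits into 2 disjoint pieces (area 33.9026, area 26.7727).

2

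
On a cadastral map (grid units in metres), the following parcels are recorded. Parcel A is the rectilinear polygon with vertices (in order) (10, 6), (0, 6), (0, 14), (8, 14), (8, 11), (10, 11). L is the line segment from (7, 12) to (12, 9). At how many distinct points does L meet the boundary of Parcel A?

3

The segment meets the boundary at (10,10.2), (8.667,11), (8,11.4).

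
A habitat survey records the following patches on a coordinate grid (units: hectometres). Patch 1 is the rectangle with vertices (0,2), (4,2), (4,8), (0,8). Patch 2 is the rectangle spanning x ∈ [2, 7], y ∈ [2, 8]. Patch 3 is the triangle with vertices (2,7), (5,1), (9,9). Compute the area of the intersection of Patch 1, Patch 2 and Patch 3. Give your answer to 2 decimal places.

The intersection is the polygon with vertices (4,3), (2,7), (4,7.571).
By the shoelace formula its area is 4.57.

4.57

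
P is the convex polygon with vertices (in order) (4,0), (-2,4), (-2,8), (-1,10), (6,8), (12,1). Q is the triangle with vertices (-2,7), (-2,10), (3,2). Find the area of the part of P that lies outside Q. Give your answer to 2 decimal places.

|P| = 83, |P∩Q| = 6.9444.
|P ∖ Q| = |P| − |P∩Q| = 83 − 6.9444 = 76.06.

76.06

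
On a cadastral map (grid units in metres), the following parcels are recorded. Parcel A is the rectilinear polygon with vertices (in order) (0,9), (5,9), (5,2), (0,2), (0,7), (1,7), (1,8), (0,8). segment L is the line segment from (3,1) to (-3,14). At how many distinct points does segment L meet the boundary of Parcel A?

The segment meets the boundary at (0.231,7), (2.538,2).

2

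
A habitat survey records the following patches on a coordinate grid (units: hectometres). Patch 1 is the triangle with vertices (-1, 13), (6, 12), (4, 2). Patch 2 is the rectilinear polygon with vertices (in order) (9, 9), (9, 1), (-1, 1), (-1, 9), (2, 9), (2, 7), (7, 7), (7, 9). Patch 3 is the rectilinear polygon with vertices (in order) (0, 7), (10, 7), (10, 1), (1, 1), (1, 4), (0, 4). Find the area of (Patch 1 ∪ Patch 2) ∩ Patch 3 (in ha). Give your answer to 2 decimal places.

51.00

The region (Patch 1 ∪ Patch 2) ∩ Patch 3 is the polygon with vertices (7,7), (9,7), (9,1), (1,1), (1,4), (0,4), (0,7), (5,7).
By the shoelace formula its area is 51.00.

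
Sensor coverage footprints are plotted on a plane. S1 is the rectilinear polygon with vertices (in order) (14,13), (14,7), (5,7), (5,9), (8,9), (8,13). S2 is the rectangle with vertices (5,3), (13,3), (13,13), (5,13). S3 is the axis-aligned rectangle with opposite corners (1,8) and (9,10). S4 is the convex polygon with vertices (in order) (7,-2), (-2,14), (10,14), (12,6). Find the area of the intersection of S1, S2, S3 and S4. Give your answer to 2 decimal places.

5.00

The intersection is the polygon with vertices (8,9), (8,10), (9,10), (9,8), (5,8), (5,9).
By the shoelace formula its area is 5.00.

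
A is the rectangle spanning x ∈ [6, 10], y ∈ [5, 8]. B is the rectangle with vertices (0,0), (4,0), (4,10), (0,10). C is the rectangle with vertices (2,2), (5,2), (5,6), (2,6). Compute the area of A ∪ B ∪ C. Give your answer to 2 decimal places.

56.00

By inclusion–exclusion:
Individual areas: |A| = 12, |B| = 40, |C| = 12.
|A∩B| = 0 (no overlap).
|A∩C| = 0 (no overlap).
|B∩C|: x∈[2,4], y∈[2,6] → 2·4 = 8.
|A∩B∩C| = 0.
|A ∪ B ∪ C| = 64 − 8 + 0 = 56.00.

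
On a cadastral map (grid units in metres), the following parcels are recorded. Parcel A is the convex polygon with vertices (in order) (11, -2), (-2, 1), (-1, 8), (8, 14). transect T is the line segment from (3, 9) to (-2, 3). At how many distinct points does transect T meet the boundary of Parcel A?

The segment meets the boundary at (-1.655,3.414).

1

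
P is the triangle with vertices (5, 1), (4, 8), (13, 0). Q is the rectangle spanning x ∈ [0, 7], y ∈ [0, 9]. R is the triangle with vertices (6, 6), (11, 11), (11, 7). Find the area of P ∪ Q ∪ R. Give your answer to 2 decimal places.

86.35

By inclusion–exclusion:
Individual areas: |P| = 27.5, |Q| = 63, |R| = 10.
|P∩Q| = 13.75.
|P∩R| = 0.0096.
|Q∩R| = 0.4.
|P∩Q∩R| = 0.0096.
|P ∪ Q ∪ R| = 100.5 − 14.1596 + 0.0096 = 86.35.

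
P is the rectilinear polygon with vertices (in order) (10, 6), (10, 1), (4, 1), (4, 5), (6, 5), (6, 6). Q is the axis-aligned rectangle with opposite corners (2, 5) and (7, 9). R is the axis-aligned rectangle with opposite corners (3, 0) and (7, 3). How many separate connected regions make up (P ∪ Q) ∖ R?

(P ∪ Q) ∖ R is a single connected region.

1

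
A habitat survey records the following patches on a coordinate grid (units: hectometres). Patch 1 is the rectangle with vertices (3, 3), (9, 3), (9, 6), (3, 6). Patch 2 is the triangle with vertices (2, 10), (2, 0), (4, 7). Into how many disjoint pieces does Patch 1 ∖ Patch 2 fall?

1

Patch 1 ∖ Patch 2 is a single connected region.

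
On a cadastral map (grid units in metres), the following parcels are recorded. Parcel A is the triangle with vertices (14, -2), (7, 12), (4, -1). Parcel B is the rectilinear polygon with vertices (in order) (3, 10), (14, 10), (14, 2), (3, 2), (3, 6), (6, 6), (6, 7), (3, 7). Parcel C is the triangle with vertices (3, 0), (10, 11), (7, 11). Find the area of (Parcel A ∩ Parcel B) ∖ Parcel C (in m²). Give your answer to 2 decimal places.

|Parcel A ∩ Parcel B| = 34.8077.
|(Parcel A ∩ Parcel B) ∩ Parcel C| = 8.7159.
|(Parcel A ∩ Parcel B) ∖ Parcel C| = 34.8077 − 8.7159 = 26.09.

26.09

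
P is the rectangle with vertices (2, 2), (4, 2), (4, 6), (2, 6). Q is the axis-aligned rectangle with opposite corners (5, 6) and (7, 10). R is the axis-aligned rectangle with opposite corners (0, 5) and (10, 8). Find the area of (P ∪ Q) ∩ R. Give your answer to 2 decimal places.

|P ∪ Q| = 16.
|(P ∪ Q) ∩ R| = 6.00.

6.00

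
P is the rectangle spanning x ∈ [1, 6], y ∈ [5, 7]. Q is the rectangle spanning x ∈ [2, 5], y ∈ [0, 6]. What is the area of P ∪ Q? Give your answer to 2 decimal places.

By inclusion–exclusion:
Individual areas: |P| = 10, |Q| = 18.
|P∩Q|: x∈[2,5], y∈[5,6] → 3·1 = 3.
|P ∪ Q| = 28 − 3 = 25.00.

25.00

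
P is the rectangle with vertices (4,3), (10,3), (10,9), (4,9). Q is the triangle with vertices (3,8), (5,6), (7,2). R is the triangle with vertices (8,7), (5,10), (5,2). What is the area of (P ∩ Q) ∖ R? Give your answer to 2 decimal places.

0.91

|P ∩ Q| = 1.6667.
|(P ∩ Q) ∩ R| = 0.7608.
|(P ∩ Q) ∖ R| = 1.6667 − 0.7608 = 0.91.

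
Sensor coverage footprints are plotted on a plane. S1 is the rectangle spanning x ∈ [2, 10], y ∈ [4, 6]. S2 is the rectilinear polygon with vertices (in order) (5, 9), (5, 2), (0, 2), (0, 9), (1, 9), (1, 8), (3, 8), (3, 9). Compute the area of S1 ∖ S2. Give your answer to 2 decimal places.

10.00

|S1| = 16, |S1∩S2| = 6.
|S1 ∖ S2| = |S1| − |S1∩S2| = 16 − 6 = 10.00.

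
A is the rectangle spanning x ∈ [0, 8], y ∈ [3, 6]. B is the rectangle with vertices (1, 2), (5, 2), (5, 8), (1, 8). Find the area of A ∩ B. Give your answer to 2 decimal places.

|A∩B|: x∈[1,5], y∈[3,6] → 4·3 = 12.

12.00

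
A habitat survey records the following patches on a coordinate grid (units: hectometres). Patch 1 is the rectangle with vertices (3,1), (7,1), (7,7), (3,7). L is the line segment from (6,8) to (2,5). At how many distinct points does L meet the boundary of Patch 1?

The segment meets the boundary at (3,5.75), (4.667,7).

2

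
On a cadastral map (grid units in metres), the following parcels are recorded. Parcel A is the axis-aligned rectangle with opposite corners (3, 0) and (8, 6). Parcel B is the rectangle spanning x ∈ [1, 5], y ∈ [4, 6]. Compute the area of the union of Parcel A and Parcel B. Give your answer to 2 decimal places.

By inclusion–exclusion:
Individual areas: |Parcel A| = 30, |Parcel B| = 8.
|Parcel A∩Parcel B|: x∈[3,5], y∈[4,6] → 2·2 = 4.
|Parcel A ∪ Parcel B| = 38 − 4 = 34.00.

34.00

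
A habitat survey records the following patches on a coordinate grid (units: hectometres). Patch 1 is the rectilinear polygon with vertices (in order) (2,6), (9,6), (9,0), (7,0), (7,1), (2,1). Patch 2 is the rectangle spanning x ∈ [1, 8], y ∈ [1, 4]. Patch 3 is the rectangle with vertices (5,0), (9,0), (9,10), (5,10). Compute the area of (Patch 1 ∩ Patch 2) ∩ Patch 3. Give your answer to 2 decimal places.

The region (Patch 1 ∩ Patch 2) ∩ Patch 3 is the polygon with vertices (8,4), (8,1), (7,1), (5,1), (5,4).
By the shoelace formula its area is 9.00.

9.00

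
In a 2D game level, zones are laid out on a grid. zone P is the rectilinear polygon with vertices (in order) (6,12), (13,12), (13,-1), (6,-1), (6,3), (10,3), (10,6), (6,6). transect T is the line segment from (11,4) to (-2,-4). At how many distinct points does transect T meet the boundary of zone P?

The segment meets the boundary at (6,0.923), (9.375,3), (10,3.385).

3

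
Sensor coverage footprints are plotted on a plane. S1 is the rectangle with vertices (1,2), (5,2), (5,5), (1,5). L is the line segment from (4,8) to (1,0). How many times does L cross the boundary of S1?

2

The segment meets the boundary at (1.75,2), (2.875,5).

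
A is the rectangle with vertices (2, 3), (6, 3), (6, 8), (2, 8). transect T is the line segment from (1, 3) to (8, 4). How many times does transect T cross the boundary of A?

The segment meets the boundary at (6,3.714), (2,3.143).

2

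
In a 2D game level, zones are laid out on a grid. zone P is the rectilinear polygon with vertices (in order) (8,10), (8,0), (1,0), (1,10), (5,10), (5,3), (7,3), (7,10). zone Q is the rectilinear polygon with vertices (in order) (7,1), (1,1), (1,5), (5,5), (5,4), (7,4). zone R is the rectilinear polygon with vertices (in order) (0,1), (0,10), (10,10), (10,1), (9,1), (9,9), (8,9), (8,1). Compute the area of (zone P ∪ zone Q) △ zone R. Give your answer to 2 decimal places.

38.00

|zone P ∪ zone Q| = 58.
|(zone P ∪ zone Q) ∩ zone R| = 51.
|(zone P ∪ zone Q) △ zone R| = 58 + 82 − 102 = 38.00.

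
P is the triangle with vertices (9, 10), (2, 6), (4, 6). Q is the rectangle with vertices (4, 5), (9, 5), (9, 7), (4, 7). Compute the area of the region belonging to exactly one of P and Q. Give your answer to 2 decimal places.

12.75

|P| = 4, |Q| = 10, |P∩Q| = 0.625.
|P △ Q| = |P| + |Q| − 2·|P∩Q| = 4 + 10 − 1.25 = 12.75.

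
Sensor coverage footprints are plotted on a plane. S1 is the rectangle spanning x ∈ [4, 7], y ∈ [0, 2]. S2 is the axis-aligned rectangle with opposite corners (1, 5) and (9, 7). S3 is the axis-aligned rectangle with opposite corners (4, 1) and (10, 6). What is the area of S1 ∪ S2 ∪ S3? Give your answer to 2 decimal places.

By inclusion–exclusion:
Individual areas: |S1| = 6, |S2| = 16, |S3| = 30.
|S1∩S2| = 0 (no overlap).
|S1∩S3|: x∈[4,7], y∈[1,2] → 3·1 = 3.
|S2∩S3|: x∈[4,9], y∈[5,6] → 5·1 = 5.
|S1∩S2∩S3| = 0.
|S1 ∪ S2 ∪ S3| = 52 − 8 + 0 = 44.00.

44.00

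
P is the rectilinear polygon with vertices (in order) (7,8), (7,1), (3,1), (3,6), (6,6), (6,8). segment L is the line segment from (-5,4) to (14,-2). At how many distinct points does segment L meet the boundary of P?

The segment meets the boundary at (4.5,1), (3,1.474).

2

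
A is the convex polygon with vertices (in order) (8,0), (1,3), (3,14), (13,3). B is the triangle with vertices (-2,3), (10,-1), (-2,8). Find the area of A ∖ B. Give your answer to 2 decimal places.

73.14

|A| = 84, |A∩B| = 10.8626.
|A ∖ B| = |A| − |A∩B| = 84 − 10.8626 = 73.14.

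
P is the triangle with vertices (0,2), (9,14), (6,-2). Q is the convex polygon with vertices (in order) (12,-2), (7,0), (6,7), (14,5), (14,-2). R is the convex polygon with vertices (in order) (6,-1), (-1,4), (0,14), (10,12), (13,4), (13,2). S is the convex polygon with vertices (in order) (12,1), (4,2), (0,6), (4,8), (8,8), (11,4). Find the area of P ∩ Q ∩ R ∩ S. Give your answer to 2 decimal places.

3.97

The intersection is the polygon with vertices (7.612,6.597), (6.73,1.892), (6,7).
By the shoelace formula its area is 3.97.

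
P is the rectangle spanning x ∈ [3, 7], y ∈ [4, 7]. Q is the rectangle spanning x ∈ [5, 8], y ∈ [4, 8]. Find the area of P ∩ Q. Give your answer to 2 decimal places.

6.00

|P∩Q|: x∈[5,7], y∈[4,7] → 2·3 = 6.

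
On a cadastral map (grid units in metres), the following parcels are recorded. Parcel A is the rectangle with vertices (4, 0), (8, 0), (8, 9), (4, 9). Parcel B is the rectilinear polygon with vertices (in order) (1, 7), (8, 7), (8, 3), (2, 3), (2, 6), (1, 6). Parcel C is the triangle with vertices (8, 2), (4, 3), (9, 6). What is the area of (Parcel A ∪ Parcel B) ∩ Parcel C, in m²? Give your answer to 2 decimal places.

6.80

The region (Parcel A ∪ Parcel B) ∩ Parcel C is the polygon with vertices (8,3), (8,2), (4,3), (8,5.4).
By the shoelace formula its area is 6.80.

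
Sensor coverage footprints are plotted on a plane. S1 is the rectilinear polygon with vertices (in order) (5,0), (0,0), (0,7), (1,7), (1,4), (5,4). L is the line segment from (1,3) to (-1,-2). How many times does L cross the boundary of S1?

1

The segment meets the boundary at (0,0.5).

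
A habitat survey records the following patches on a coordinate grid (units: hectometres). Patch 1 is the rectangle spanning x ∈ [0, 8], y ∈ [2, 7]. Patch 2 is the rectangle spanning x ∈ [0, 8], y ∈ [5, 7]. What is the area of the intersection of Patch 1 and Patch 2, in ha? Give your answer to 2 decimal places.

|Patch 1∩Patch 2|: x∈[0,8], y∈[5,7] → 8·2 = 16.

16.00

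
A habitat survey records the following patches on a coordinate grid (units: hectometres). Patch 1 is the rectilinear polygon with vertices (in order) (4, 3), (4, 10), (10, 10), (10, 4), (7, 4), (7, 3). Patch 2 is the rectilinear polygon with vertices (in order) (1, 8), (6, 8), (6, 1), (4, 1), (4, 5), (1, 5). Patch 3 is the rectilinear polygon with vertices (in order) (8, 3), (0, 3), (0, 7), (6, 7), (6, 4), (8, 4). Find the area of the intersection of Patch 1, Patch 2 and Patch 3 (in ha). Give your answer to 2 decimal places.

8.00

The intersection is the polygon with vertices (4,7), (6,7), (6,4), (6,3), (4,3), (4,5).
By the shoelace formula its area is 8.00.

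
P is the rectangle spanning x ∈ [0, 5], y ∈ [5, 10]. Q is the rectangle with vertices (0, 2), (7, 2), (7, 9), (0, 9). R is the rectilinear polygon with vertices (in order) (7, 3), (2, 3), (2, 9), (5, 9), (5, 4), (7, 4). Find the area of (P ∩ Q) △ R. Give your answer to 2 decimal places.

|P ∩ Q| = 20.
|(P ∩ Q) ∩ R| = 12.
|(P ∩ Q) △ R| = 20 + 20 − 24 = 16.00.

16.00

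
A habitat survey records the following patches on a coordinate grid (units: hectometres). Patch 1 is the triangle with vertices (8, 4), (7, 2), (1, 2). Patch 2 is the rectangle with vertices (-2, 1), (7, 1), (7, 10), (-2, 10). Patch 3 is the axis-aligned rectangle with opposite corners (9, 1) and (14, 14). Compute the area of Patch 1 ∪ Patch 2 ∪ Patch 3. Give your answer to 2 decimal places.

By inclusion–exclusion:
Individual areas: |Patch 1| = 6, |Patch 2| = 81, |Patch 3| = 65.
|Patch 1∩Patch 2| = 5.1429.
|Patch 1∩Patch 3| = 0.
|Patch 2∩Patch 3| = 0 (no overlap).
|Patch 1∩Patch 2∩Patch 3| = 0.
|Patch 1 ∪ Patch 2 ∪ Patch 3| = 152 − 5.1429 + 0 = 146.86.

146.86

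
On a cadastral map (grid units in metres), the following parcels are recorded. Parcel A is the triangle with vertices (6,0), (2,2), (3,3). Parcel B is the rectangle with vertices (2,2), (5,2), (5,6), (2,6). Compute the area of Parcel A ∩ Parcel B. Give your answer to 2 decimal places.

The intersection is the polygon with vertices (3,3), (4,2), (2,2).
By the shoelace formula its area is 1.00.

1.00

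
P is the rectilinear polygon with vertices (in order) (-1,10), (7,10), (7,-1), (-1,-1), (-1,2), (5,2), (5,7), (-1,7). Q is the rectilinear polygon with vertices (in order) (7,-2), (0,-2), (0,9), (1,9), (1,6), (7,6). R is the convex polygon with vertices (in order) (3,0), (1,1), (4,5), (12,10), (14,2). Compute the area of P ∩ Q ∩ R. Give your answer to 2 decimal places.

17.06

The intersection is the polygon with vertices (5,2), (5,5.625), (5.6,6), (7,6), (7,0.727), (3,0), (1,1), (1.75,2).
By the shoelace formula its area is 17.06.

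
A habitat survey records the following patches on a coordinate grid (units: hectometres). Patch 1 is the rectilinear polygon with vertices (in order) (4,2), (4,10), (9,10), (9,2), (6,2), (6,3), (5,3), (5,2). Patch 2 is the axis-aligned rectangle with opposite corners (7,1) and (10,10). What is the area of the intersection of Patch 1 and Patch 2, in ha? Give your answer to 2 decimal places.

16.00

The intersection is the polygon with vertices (9,10), (9,2), (7,2), (7,10).
By the shoelace formula its area is 16.00.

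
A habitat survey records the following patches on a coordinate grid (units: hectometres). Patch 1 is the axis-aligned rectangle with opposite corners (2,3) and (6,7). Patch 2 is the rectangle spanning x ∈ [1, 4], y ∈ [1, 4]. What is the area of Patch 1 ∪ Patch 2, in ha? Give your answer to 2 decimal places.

23.00

By inclusion–exclusion:
Individual areas: |Patch 1| = 16, |Patch 2| = 9.
|Patch 1∩Patch 2|: x∈[2,4], y∈[3,4] → 2·1 = 2.
|Patch 1 ∪ Patch 2| = 25 − 2 = 23.00.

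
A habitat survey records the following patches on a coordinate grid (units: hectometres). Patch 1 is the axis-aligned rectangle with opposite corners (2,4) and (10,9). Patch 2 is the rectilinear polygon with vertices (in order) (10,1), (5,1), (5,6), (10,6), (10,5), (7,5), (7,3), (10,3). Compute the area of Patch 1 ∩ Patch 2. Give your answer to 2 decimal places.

The intersection is the polygon with vertices (10,5), (7,5), (7,4), (5,4), (5,6), (10,6).
By the shoelace formula its area is 7.00.

7.00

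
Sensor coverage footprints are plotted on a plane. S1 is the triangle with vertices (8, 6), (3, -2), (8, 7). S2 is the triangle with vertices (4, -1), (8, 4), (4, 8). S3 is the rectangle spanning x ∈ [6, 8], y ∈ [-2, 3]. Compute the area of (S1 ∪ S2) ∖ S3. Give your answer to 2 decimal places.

|S1 ∪ S2| = 18.9379.
|(S1 ∪ S2) ∩ S3| = 0.9.
|(S1 ∪ S2) ∖ S3| = 18.9379 − 0.9 = 18.04.

18.04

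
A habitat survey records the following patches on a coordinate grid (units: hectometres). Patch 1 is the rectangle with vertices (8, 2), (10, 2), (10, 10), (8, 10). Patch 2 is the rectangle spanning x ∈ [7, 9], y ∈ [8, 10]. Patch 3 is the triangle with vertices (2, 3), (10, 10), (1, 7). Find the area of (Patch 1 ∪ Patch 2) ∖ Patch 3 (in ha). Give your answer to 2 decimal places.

|Patch 1 ∪ Patch 2| = 18.
|(Patch 1 ∪ Patch 2) ∩ Patch 3| = 2.2143.
|(Patch 1 ∪ Patch 2) ∖ Patch 3| = 18 − 2.2143 = 15.79.

15.79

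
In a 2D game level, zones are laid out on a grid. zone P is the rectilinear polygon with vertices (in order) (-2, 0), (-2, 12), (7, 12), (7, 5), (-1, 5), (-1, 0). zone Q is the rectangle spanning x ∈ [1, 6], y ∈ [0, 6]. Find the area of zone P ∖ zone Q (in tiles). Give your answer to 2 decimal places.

63.00

|zone P| = 68, |zone P∩zone Q| = 5.
|zone P ∖ zone Q| = |zone P| − |zone P∩zone Q| = 68 − 5 = 63.00.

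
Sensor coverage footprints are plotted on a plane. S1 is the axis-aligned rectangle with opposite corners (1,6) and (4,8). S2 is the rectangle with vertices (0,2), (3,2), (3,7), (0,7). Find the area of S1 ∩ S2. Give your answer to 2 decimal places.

2.00

|S1∩S2|: x∈[1,3], y∈[6,7] → 2·1 = 2.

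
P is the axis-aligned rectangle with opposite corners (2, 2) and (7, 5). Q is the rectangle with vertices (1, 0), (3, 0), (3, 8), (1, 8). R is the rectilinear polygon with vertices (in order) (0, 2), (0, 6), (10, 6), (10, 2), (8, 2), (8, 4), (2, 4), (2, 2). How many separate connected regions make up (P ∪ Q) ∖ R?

(P ∪ Q) ∖ R splits into 2 disjoint pieces (area 14, area 4).

2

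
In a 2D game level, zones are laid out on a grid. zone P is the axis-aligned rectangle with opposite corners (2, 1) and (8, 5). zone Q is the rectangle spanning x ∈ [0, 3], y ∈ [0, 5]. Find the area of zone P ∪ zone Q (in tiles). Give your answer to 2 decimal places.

35.00

By inclusion–exclusion:
Individual areas: |zone P| = 24, |zone Q| = 15.
|zone P∩zone Q|: x∈[2,3], y∈[1,5] → 1·4 = 4.
|zone P ∪ zone Q| = 39 − 4 = 35.00.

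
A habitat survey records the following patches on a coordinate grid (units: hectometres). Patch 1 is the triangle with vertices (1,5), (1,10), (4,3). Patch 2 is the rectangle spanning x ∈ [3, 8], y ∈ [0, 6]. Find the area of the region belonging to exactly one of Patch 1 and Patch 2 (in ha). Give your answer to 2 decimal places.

35.83

|Patch 1| = 7.5, |Patch 2| = 30, |Patch 1∩Patch 2| = 0.8333.
|Patch 1 △ Patch 2| = |Patch 1| + |Patch 2| − 2·|Patch 1∩Patch 2| = 7.5 + 30 − 1.6667 = 35.83.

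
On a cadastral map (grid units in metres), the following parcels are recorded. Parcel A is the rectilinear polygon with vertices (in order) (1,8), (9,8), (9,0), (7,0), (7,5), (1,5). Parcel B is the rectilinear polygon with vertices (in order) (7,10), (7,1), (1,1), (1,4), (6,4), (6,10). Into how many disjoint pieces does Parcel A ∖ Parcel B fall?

2

Parcel A ∖ Parcel B splits into 2 disjoint pieces (area 15, area 16).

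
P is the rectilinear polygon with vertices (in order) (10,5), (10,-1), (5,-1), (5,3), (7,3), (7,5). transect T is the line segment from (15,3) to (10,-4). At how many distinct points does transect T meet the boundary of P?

0

The segment lies entirely outside P and never meets its boundary.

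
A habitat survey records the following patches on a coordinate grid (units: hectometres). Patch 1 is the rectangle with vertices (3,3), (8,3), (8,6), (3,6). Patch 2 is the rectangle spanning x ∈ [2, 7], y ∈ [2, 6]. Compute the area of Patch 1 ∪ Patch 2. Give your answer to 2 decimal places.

23.00

By inclusion–exclusion:
Individual areas: |Patch 1| = 15, |Patch 2| = 20.
|Patch 1∩Patch 2|: x∈[3,7], y∈[3,6] → 4·3 = 12.
|Patch 1 ∪ Patch 2| = 35 − 12 = 23.00.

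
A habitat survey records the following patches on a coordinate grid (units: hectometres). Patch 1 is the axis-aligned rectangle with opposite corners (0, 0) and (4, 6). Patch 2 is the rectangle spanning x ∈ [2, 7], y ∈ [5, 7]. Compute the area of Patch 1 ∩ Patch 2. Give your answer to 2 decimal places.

2.00

|Patch 1∩Patch 2|: x∈[2,4], y∈[5,6] → 2·1 = 2.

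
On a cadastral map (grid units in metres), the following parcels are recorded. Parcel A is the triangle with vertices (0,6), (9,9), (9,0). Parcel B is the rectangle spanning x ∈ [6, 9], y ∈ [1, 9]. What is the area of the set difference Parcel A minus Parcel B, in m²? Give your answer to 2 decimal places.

|Parcel A| = 40.5, |Parcel A∩Parcel B| = 21.75.
|Parcel A ∖ Parcel B| = |Parcel A| − |Parcel A∩Parcel B| = 40.5 − 21.75 = 18.75.

18.75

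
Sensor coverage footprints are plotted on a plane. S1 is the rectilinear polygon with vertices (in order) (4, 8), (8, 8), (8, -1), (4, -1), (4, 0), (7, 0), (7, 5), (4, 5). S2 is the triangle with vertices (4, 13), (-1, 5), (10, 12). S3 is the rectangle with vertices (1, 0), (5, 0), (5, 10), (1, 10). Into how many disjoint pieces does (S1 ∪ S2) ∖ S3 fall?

3

(S1 ∪ S2) ∖ S3 splits into 3 disjoint pieces (area 18, area 15.767, area 1.9273).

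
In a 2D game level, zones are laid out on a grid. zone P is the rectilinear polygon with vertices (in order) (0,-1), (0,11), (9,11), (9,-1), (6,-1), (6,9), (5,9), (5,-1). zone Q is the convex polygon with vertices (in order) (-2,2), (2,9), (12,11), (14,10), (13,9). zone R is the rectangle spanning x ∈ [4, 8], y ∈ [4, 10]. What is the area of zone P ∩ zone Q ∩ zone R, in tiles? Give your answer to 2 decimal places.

12.67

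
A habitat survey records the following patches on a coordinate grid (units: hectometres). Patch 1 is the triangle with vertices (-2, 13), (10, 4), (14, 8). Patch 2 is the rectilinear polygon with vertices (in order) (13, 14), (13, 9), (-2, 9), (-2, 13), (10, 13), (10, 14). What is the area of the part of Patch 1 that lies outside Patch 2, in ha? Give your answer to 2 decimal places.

27.07

|Patch 1| = 42, |Patch 1∩Patch 2| = 14.9333.
|Patch 1 ∖ Patch 2| = |Patch 1| − |Patch 1∩Patch 2| = 42 − 14.9333 = 27.07.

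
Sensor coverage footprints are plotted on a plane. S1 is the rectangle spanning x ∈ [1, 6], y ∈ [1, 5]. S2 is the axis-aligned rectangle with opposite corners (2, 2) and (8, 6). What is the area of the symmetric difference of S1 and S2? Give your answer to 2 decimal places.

20.00

|S1∩S2|: x∈[2,6], y∈[2,5] → 4·3 = 12.
|S1 △ S2| = |S1| + |S2| − 2·|S1∩S2| = 20 + 24 − 24 = 20.00.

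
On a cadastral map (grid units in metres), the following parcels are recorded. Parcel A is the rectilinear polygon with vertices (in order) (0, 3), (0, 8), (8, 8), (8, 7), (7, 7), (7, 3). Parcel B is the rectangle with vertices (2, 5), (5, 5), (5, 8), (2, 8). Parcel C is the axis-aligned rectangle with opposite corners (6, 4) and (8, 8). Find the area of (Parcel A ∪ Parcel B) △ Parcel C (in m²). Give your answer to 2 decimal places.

34.00

|Parcel A ∪ Parcel B| = 36.
|(Parcel A ∪ Parcel B) ∩ Parcel C| = 5.
|(Parcel A ∪ Parcel B) △ Parcel C| = 36 + 8 − 10 = 34.00.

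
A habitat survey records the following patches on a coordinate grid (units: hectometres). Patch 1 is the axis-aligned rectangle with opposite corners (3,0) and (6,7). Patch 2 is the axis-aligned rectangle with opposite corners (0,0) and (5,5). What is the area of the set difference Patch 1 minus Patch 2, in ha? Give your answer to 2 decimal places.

11.00

|Patch 1∩Patch 2|: x∈[3,5], y∈[0,5] → 2·5 = 10.
|Patch 1| = 21.
|Patch 1 ∖ Patch 2| = |Patch 1| − |Patch 1∩Patch 2| = 21 − 10 = 11.00.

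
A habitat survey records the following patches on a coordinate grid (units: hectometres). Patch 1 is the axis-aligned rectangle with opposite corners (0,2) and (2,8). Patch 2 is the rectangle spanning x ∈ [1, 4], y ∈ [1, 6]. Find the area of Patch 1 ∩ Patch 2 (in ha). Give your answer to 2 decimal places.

4.00

|Patch 1∩Patch 2|: x∈[1,2], y∈[2,6] → 1·4 = 4.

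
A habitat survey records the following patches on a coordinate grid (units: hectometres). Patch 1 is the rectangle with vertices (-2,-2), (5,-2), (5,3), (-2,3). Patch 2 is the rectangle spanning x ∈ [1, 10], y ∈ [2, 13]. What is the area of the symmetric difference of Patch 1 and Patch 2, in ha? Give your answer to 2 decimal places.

|Patch 1∩Patch 2|: x∈[1,5], y∈[2,3] → 4·1 = 4.
|Patch 1 △ Patch 2| = |Patch 1| + |Patch 2| − 2·|Patch 1∩Patch 2| = 35 + 99 − 8 = 126.00.

126.00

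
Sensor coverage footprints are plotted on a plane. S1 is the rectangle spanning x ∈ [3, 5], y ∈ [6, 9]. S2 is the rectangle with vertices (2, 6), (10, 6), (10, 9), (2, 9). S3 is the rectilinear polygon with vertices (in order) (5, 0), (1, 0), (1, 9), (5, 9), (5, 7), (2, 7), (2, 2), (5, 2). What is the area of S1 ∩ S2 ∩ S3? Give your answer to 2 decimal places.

4.00

The intersection is the polygon with vertices (3,9), (5,9), (5,7), (3,7).
By the shoelace formula its area is 4.00.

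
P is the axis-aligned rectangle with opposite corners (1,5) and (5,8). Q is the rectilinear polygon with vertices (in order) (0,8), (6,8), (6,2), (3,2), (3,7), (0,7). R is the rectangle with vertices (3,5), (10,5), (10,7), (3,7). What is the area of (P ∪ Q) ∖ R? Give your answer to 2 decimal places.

19.00

|P ∪ Q| = 25.
|(P ∪ Q) ∩ R| = 6.
|(P ∪ Q) ∖ R| = 25 − 6 = 19.00.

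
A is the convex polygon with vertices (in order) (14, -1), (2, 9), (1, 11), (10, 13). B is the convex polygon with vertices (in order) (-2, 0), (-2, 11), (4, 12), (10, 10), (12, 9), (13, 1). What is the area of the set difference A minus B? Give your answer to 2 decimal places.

|A| = 74, |A∩B| = 62.0605.
|A ∖ B| = |A| − |A∩B| = 74 − 62.0605 = 11.94.

11.94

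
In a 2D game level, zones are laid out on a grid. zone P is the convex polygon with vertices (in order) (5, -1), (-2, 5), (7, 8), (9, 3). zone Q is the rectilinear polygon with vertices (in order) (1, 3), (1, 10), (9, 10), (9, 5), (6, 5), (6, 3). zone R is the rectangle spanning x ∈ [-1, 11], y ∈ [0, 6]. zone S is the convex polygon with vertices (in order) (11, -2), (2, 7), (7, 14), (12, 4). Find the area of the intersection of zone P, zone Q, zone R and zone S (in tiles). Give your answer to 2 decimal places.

The intersection is the polygon with vertices (6,5), (6,3), (3,6), (7.8,6), (8.2,5).
By the shoelace formula its area is 6.50.

6.50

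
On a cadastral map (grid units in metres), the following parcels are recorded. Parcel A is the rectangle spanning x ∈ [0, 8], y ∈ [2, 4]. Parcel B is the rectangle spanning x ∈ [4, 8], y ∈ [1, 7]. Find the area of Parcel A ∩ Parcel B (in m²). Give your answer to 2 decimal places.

|Parcel A∩Parcel B|: x∈[4,8], y∈[2,4] → 4·2 = 8.

8.00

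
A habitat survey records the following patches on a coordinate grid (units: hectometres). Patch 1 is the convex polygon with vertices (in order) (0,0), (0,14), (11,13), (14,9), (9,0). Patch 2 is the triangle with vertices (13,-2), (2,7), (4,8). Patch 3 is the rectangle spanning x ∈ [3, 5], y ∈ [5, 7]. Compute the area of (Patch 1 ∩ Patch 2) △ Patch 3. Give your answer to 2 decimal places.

|Patch 1 ∩ Patch 2| = 12.8735.
|(Patch 1 ∩ Patch 2) ∩ Patch 3| = 3.1409.
|(Patch 1 ∩ Patch 2) △ Patch 3| = 12.8735 + 4 − 6.2818 = 10.59.

10.59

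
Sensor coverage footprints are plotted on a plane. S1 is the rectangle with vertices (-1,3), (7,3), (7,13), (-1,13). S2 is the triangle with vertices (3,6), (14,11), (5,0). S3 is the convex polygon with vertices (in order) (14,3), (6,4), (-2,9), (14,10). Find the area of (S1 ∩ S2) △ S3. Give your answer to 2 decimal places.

68.37

|S1 ∩ S2| = 14.1364.
|(S1 ∩ S2) ∩ S3| = 8.8831.
|(S1 ∩ S2) △ S3| = 14.1364 + 72 − 17.7661 = 68.37.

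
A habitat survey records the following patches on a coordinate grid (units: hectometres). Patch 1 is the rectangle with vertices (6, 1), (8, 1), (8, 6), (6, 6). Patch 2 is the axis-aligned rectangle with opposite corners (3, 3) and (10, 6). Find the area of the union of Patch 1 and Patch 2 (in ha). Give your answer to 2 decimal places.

25.00

By inclusion–exclusion:
Individual areas: |Patch 1| = 10, |Patch 2| = 21.
|Patch 1∩Patch 2|: x∈[6,8], y∈[3,6] → 2·3 = 6.
|Patch 1 ∪ Patch 2| = 31 − 6 = 25.00.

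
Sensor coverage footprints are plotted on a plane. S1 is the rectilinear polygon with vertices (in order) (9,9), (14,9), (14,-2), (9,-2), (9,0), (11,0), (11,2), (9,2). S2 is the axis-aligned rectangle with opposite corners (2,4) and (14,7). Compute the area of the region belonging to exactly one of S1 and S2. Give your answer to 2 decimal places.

|S1| = 51, |S2| = 36, |S1∩S2| = 15.
|S1 △ S2| = |S1| + |S2| − 2·|S1∩S2| = 51 + 36 − 30 = 57.00.

57.00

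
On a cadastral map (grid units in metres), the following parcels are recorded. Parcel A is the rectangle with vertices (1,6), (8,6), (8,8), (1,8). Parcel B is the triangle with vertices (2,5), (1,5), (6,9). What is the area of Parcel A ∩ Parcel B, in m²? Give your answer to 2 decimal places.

The intersection is the polygon with vertices (5,8), (3,6), (2.25,6), (4.75,8).
By the shoelace formula its area is 1.00.

1.00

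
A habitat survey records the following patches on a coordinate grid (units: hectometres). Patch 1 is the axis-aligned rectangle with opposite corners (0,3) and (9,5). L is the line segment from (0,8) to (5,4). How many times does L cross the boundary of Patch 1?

1

The segment meets the boundary at (3.75,5).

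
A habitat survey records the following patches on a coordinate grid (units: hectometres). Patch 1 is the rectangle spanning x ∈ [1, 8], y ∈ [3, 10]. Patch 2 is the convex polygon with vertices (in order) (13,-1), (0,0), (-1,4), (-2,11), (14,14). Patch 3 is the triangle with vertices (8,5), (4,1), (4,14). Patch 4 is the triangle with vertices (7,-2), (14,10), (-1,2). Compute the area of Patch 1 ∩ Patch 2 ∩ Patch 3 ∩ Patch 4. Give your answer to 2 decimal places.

The intersection is the polygon with vertices (8,5), (6,3), (4,3), (4,4.667), (7.353,6.455).
By the shoelace formula its area is 8.35.

8.35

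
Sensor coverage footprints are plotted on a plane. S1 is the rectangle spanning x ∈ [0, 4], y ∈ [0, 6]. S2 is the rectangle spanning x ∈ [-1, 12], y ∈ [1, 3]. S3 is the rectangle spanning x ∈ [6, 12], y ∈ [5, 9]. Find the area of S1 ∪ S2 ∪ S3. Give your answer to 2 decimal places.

By inclusion–exclusion:
Individual areas: |S1| = 24, |S2| = 26, |S3| = 24.
|S1∩S2|: x∈[0,4], y∈[1,3] → 4·2 = 8.
|S1∩S3| = 0 (no overlap).
|S2∩S3| = 0 (no overlap).
|S1∩S2∩S3| = 0.
|S1 ∪ S2 ∪ S3| = 74 − 8 + 0 = 66.00.

66.00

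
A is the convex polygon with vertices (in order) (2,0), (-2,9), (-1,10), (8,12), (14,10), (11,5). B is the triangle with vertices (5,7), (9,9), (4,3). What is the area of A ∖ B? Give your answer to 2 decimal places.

104.50

|A| = 111.5, |A∩B| = 7.
|A ∖ B| = |A| − |A∩B| = 111.5 − 7 = 104.50.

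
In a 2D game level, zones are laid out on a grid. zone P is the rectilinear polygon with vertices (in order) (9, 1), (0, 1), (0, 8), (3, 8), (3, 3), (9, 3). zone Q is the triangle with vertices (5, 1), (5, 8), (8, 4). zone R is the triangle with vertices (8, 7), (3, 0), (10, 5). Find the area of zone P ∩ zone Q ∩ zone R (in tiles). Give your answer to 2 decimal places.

The intersection is the polygon with vertices (6.5,2.5), (5,1.429), (5,2.8), (5.143,3), (7,3).
By the shoelace formula its area is 1.66.

1.66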